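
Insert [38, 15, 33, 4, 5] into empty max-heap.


Insert 38: [38]
Insert 15: [38, 15]
Insert 33: [38, 15, 33]
Insert 4: [38, 15, 33, 4]
Insert 5: [38, 15, 33, 4, 5]

Final heap: [38, 15, 33, 4, 5]


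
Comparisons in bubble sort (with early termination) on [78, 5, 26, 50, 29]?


Algorithm: bubble sort (with early termination)
Input: [78, 5, 26, 50, 29]
Sorted: [5, 26, 29, 50, 78]

9


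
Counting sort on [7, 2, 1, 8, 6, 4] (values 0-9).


Input: [7, 2, 1, 8, 6, 4]
Counts: [0, 1, 1, 0, 1, 0, 1, 1, 1, 0]

Sorted: [1, 2, 4, 6, 7, 8]


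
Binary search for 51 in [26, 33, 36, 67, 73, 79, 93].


Step 1: lo=0, hi=6, mid=3, val=67
Step 2: lo=0, hi=2, mid=1, val=33
Step 3: lo=2, hi=2, mid=2, val=36

Not found


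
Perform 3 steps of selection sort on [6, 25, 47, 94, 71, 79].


Initial: [6, 25, 47, 94, 71, 79]
Step 1: min=6 at 0
  Swap: [6, 25, 47, 94, 71, 79]
Step 2: min=25 at 1
  Swap: [6, 25, 47, 94, 71, 79]
Step 3: min=47 at 2
  Swap: [6, 25, 47, 94, 71, 79]

After 3 steps: [6, 25, 47, 94, 71, 79]


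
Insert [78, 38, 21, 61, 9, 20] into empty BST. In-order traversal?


Insert 78: root
Insert 38: L from 78
Insert 21: L from 78 -> L from 38
Insert 61: L from 78 -> R from 38
Insert 9: L from 78 -> L from 38 -> L from 21
Insert 20: L from 78 -> L from 38 -> L from 21 -> R from 9

In-order: [9, 20, 21, 38, 61, 78]


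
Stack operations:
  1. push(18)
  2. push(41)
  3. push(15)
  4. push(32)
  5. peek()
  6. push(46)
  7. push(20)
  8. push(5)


push(18) -> [18]
push(41) -> [18, 41]
push(15) -> [18, 41, 15]
push(32) -> [18, 41, 15, 32]
peek()->32
push(46) -> [18, 41, 15, 32, 46]
push(20) -> [18, 41, 15, 32, 46, 20]
push(5) -> [18, 41, 15, 32, 46, 20, 5]

Final stack: [18, 41, 15, 32, 46, 20, 5]


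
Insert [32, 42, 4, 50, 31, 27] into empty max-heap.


Insert 32: [32]
Insert 42: [42, 32]
Insert 4: [42, 32, 4]
Insert 50: [50, 42, 4, 32]
Insert 31: [50, 42, 4, 32, 31]
Insert 27: [50, 42, 27, 32, 31, 4]

Final heap: [50, 42, 27, 32, 31, 4]


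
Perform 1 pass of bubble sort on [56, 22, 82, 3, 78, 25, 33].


Initial: [56, 22, 82, 3, 78, 25, 33]
Pass 1: [22, 56, 3, 78, 25, 33, 82] (5 swaps)

After 1 pass: [22, 56, 3, 78, 25, 33, 82]


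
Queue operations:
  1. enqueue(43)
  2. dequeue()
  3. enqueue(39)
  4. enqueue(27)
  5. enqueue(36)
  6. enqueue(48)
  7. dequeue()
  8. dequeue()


enqueue(43) -> [43]
dequeue()->43, []
enqueue(39) -> [39]
enqueue(27) -> [39, 27]
enqueue(36) -> [39, 27, 36]
enqueue(48) -> [39, 27, 36, 48]
dequeue()->39, [27, 36, 48]
dequeue()->27, [36, 48]

Final queue: [36, 48]


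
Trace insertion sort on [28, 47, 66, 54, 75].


Initial: [28, 47, 66, 54, 75]
Insert 47: [28, 47, 66, 54, 75]
Insert 66: [28, 47, 66, 54, 75]
Insert 54: [28, 47, 54, 66, 75]
Insert 75: [28, 47, 54, 66, 75]

Sorted: [28, 47, 54, 66, 75]


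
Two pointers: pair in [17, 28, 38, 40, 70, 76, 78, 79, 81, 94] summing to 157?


lo=0(17)+hi=9(94)=111
lo=1(28)+hi=9(94)=122
lo=2(38)+hi=9(94)=132
lo=3(40)+hi=9(94)=134
lo=4(70)+hi=9(94)=164
lo=4(70)+hi=8(81)=151
lo=5(76)+hi=8(81)=157

Yes: 76+81=157


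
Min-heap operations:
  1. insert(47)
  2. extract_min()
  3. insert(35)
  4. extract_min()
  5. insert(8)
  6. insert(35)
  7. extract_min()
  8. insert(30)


insert(47) -> [47]
extract_min()->47, []
insert(35) -> [35]
extract_min()->35, []
insert(8) -> [8]
insert(35) -> [8, 35]
extract_min()->8, [35]
insert(30) -> [30, 35]

Final heap: [30, 35]


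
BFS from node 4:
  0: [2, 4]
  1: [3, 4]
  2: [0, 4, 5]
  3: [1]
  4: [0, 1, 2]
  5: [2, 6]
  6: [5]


Visit 4, enqueue [0, 1, 2]
Visit 0, enqueue []
Visit 1, enqueue [3]
Visit 2, enqueue [5]
Visit 3, enqueue []
Visit 5, enqueue [6]
Visit 6, enqueue []

BFS order: [4, 0, 1, 2, 3, 5, 6]


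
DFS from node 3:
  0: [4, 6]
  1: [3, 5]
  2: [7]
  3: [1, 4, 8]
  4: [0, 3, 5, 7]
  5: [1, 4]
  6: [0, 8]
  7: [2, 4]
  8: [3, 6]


Visit 3, push [8, 4, 1]
Visit 1, push [5]
Visit 5, push [4]
Visit 4, push [7, 0]
Visit 0, push [6]
Visit 6, push [8]
Visit 8, push []
Visit 7, push [2]
Visit 2, push []

DFS order: [3, 1, 5, 4, 0, 6, 8, 7, 2]


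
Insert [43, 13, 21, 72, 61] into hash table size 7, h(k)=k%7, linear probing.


Insert 43: h=1 -> slot 1
Insert 13: h=6 -> slot 6
Insert 21: h=0 -> slot 0
Insert 72: h=2 -> slot 2
Insert 61: h=5 -> slot 5

Table: [21, 43, 72, None, None, 61, 13]


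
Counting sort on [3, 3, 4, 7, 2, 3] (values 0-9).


Input: [3, 3, 4, 7, 2, 3]
Counts: [0, 0, 1, 3, 1, 0, 0, 1, 0, 0]

Sorted: [2, 3, 3, 3, 4, 7]


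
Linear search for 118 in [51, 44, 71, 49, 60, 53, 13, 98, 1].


i=0: 51!=118
i=1: 44!=118
i=2: 71!=118
i=3: 49!=118
i=4: 60!=118
i=5: 53!=118
i=6: 13!=118
i=7: 98!=118
i=8: 1!=118

Not found, 9 comps


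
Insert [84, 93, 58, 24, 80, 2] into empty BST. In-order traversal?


Insert 84: root
Insert 93: R from 84
Insert 58: L from 84
Insert 24: L from 84 -> L from 58
Insert 80: L from 84 -> R from 58
Insert 2: L from 84 -> L from 58 -> L from 24

In-order: [2, 24, 58, 80, 84, 93]


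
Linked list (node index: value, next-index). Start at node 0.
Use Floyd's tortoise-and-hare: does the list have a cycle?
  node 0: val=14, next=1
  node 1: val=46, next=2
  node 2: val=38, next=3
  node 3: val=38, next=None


Floyd's tortoise (slow, +1) and hare (fast, +2):
  init: slow=0, fast=0
  step 1: slow=1, fast=2
  step 2: fast 2->3->None, no cycle

Cycle: no


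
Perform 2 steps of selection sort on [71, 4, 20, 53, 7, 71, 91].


Initial: [71, 4, 20, 53, 7, 71, 91]
Step 1: min=4 at 1
  Swap: [4, 71, 20, 53, 7, 71, 91]
Step 2: min=7 at 4
  Swap: [4, 7, 20, 53, 71, 71, 91]

After 2 steps: [4, 7, 20, 53, 71, 71, 91]


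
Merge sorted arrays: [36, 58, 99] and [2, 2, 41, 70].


Take 2 from B
Take 2 from B
Take 36 from A
Take 41 from B
Take 58 from A
Take 70 from B

Merged: [2, 2, 36, 41, 58, 70, 99]


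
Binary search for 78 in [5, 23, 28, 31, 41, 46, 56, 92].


Step 1: lo=0, hi=7, mid=3, val=31
Step 2: lo=4, hi=7, mid=5, val=46
Step 3: lo=6, hi=7, mid=6, val=56
Step 4: lo=7, hi=7, mid=7, val=92

Not found


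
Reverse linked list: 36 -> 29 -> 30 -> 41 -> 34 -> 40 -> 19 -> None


Step 1: curr=36, set curr.next=prev(None) | reversed so far: 36
Step 2: curr=29, set curr.next=prev(36) | reversed so far: 29 -> 36
Step 3: curr=30, set curr.next=prev(29) | reversed so far: 30 -> 29 -> 36
Step 4: curr=41, set curr.next=prev(30) | reversed so far: 41 -> 30 -> 29 -> 36
Step 5: curr=34, set curr.next=prev(41) | reversed so far: 34 -> 41 -> 30 -> 29 -> 36
Step 6: curr=40, set curr.next=prev(34) | reversed so far: 40 -> 34 -> 41 -> 30 -> 29 -> 36
Step 7: curr=19, set curr.next=prev(40) | reversed so far: 19 -> 40 -> 34 -> 41 -> 30 -> 29 -> 36

19 -> 40 -> 34 -> 41 -> 30 -> 29 -> 36 -> None


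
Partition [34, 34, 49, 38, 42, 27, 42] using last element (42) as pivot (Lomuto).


Pivot: 42
  34 <= 42: advance i (no swap)
  34 <= 42: advance i (no swap)
  38 <= 42: swap -> [34, 34, 38, 49, 42, 27, 42]
  42 <= 42: swap -> [34, 34, 38, 42, 49, 27, 42]
  27 <= 42: swap -> [34, 34, 38, 42, 27, 49, 42]
Place pivot at 5: [34, 34, 38, 42, 27, 42, 49]

Partitioned: [34, 34, 38, 42, 27, 42, 49]


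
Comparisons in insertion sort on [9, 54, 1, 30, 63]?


Algorithm: insertion sort
Input: [9, 54, 1, 30, 63]
Sorted: [1, 9, 30, 54, 63]

6


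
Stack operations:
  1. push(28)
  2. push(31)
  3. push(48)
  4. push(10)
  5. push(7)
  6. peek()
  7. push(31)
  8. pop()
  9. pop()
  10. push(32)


push(28) -> [28]
push(31) -> [28, 31]
push(48) -> [28, 31, 48]
push(10) -> [28, 31, 48, 10]
push(7) -> [28, 31, 48, 10, 7]
peek()->7
push(31) -> [28, 31, 48, 10, 7, 31]
pop()->31, [28, 31, 48, 10, 7]
pop()->7, [28, 31, 48, 10]
push(32) -> [28, 31, 48, 10, 32]

Final stack: [28, 31, 48, 10, 32]


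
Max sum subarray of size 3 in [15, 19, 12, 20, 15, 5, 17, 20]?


[0:3]: 46
[1:4]: 51
[2:5]: 47
[3:6]: 40
[4:7]: 37
[5:8]: 42

Max: 51 at [1:4]


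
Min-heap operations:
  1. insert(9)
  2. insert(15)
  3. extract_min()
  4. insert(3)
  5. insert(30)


insert(9) -> [9]
insert(15) -> [9, 15]
extract_min()->9, [15]
insert(3) -> [3, 15]
insert(30) -> [3, 15, 30]

Final heap: [3, 15, 30]


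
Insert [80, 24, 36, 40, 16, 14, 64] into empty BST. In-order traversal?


Insert 80: root
Insert 24: L from 80
Insert 36: L from 80 -> R from 24
Insert 40: L from 80 -> R from 24 -> R from 36
Insert 16: L from 80 -> L from 24
Insert 14: L from 80 -> L from 24 -> L from 16
Insert 64: L from 80 -> R from 24 -> R from 36 -> R from 40

In-order: [14, 16, 24, 36, 40, 64, 80]


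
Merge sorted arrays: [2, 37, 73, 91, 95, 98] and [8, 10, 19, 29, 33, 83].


Take 2 from A
Take 8 from B
Take 10 from B
Take 19 from B
Take 29 from B
Take 33 from B
Take 37 from A
Take 73 from A
Take 83 from B

Merged: [2, 8, 10, 19, 29, 33, 37, 73, 83, 91, 95, 98]


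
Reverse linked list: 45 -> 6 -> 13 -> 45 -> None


Step 1: curr=45, set curr.next=prev(None) | reversed so far: 45
Step 2: curr=6, set curr.next=prev(45) | reversed so far: 6 -> 45
Step 3: curr=13, set curr.next=prev(6) | reversed so far: 13 -> 6 -> 45
Step 4: curr=45, set curr.next=prev(13) | reversed so far: 45 -> 13 -> 6 -> 45

45 -> 13 -> 6 -> 45 -> None


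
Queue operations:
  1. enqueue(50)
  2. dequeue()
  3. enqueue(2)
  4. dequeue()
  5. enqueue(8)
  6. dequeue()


enqueue(50) -> [50]
dequeue()->50, []
enqueue(2) -> [2]
dequeue()->2, []
enqueue(8) -> [8]
dequeue()->8, []

Final queue: []


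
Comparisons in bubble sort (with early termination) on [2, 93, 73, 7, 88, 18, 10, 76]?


Algorithm: bubble sort (with early termination)
Input: [2, 93, 73, 7, 88, 18, 10, 76]
Sorted: [2, 7, 10, 18, 73, 76, 88, 93]

25


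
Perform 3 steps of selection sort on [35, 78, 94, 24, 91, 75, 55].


Initial: [35, 78, 94, 24, 91, 75, 55]
Step 1: min=24 at 3
  Swap: [24, 78, 94, 35, 91, 75, 55]
Step 2: min=35 at 3
  Swap: [24, 35, 94, 78, 91, 75, 55]
Step 3: min=55 at 6
  Swap: [24, 35, 55, 78, 91, 75, 94]

After 3 steps: [24, 35, 55, 78, 91, 75, 94]


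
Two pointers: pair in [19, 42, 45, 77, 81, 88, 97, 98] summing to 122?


lo=0(19)+hi=7(98)=117
lo=1(42)+hi=7(98)=140
lo=1(42)+hi=6(97)=139
lo=1(42)+hi=5(88)=130
lo=1(42)+hi=4(81)=123
lo=1(42)+hi=3(77)=119
lo=2(45)+hi=3(77)=122

Yes: 45+77=122


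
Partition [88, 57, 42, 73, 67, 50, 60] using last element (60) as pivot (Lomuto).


Pivot: 60
  57 <= 60: swap -> [57, 88, 42, 73, 67, 50, 60]
  42 <= 60: swap -> [57, 42, 88, 73, 67, 50, 60]
  50 <= 60: swap -> [57, 42, 50, 73, 67, 88, 60]
Place pivot at 3: [57, 42, 50, 60, 67, 88, 73]

Partitioned: [57, 42, 50, 60, 67, 88, 73]


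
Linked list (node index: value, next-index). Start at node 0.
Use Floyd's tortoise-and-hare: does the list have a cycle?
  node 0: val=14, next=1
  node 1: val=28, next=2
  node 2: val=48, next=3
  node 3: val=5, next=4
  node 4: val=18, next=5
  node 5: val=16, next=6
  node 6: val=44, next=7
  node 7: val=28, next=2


Floyd's tortoise (slow, +1) and hare (fast, +2):
  init: slow=0, fast=0
  step 1: slow=1, fast=2
  step 2: slow=2, fast=4
  step 3: slow=3, fast=6
  step 4: slow=4, fast=2
  step 5: slow=5, fast=4
  step 6: slow=6, fast=6
  slow == fast at node 6: cycle detected

Cycle: yes


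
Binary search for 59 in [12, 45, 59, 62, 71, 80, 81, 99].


Step 1: lo=0, hi=7, mid=3, val=62
Step 2: lo=0, hi=2, mid=1, val=45
Step 3: lo=2, hi=2, mid=2, val=59

Found at index 2


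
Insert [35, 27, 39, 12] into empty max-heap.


Insert 35: [35]
Insert 27: [35, 27]
Insert 39: [39, 27, 35]
Insert 12: [39, 27, 35, 12]

Final heap: [39, 27, 35, 12]


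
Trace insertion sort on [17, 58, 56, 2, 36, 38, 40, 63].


Initial: [17, 58, 56, 2, 36, 38, 40, 63]
Insert 58: [17, 58, 56, 2, 36, 38, 40, 63]
Insert 56: [17, 56, 58, 2, 36, 38, 40, 63]
Insert 2: [2, 17, 56, 58, 36, 38, 40, 63]
Insert 36: [2, 17, 36, 56, 58, 38, 40, 63]
Insert 38: [2, 17, 36, 38, 56, 58, 40, 63]
Insert 40: [2, 17, 36, 38, 40, 56, 58, 63]
Insert 63: [2, 17, 36, 38, 40, 56, 58, 63]

Sorted: [2, 17, 36, 38, 40, 56, 58, 63]


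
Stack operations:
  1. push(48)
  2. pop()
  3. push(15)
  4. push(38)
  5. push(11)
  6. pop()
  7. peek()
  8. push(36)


push(48) -> [48]
pop()->48, []
push(15) -> [15]
push(38) -> [15, 38]
push(11) -> [15, 38, 11]
pop()->11, [15, 38]
peek()->38
push(36) -> [15, 38, 36]

Final stack: [15, 38, 36]


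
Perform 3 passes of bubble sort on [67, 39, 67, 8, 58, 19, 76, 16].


Initial: [67, 39, 67, 8, 58, 19, 76, 16]
Pass 1: [39, 67, 8, 58, 19, 67, 16, 76] (5 swaps)
Pass 2: [39, 8, 58, 19, 67, 16, 67, 76] (4 swaps)
Pass 3: [8, 39, 19, 58, 16, 67, 67, 76] (3 swaps)

After 3 passes: [8, 39, 19, 58, 16, 67, 67, 76]


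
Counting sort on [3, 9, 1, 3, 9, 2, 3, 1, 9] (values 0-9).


Input: [3, 9, 1, 3, 9, 2, 3, 1, 9]
Counts: [0, 2, 1, 3, 0, 0, 0, 0, 0, 3]

Sorted: [1, 1, 2, 3, 3, 3, 9, 9, 9]


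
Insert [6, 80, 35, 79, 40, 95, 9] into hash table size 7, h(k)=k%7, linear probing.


Insert 6: h=6 -> slot 6
Insert 80: h=3 -> slot 3
Insert 35: h=0 -> slot 0
Insert 79: h=2 -> slot 2
Insert 40: h=5 -> slot 5
Insert 95: h=4 -> slot 4
Insert 9: h=2, 6 probes -> slot 1

Table: [35, 9, 79, 80, 95, 40, 6]


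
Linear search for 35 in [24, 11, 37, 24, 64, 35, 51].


i=0: 24!=35
i=1: 11!=35
i=2: 37!=35
i=3: 24!=35
i=4: 64!=35
i=5: 35==35 found!

Found at 5, 6 comps


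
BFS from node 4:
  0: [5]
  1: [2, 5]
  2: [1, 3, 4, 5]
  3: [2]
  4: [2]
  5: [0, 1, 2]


Visit 4, enqueue [2]
Visit 2, enqueue [1, 3, 5]
Visit 1, enqueue []
Visit 3, enqueue []
Visit 5, enqueue [0]
Visit 0, enqueue []

BFS order: [4, 2, 1, 3, 5, 0]


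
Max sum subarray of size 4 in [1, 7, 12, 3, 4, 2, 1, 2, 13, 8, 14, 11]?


[0:4]: 23
[1:5]: 26
[2:6]: 21
[3:7]: 10
[4:8]: 9
[5:9]: 18
[6:10]: 24
[7:11]: 37
[8:12]: 46

Max: 46 at [8:12]


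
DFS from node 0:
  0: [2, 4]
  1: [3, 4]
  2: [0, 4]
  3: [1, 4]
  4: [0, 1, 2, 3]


Visit 0, push [4, 2]
Visit 2, push [4]
Visit 4, push [3, 1]
Visit 1, push [3]
Visit 3, push []

DFS order: [0, 2, 4, 1, 3]


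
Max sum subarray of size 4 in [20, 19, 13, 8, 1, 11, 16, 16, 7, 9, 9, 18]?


[0:4]: 60
[1:5]: 41
[2:6]: 33
[3:7]: 36
[4:8]: 44
[5:9]: 50
[6:10]: 48
[7:11]: 41
[8:12]: 43

Max: 60 at [0:4]


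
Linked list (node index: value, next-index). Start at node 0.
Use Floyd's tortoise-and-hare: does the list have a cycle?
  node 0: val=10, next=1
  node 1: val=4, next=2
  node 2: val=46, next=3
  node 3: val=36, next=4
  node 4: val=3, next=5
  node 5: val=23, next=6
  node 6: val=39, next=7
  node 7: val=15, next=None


Floyd's tortoise (slow, +1) and hare (fast, +2):
  init: slow=0, fast=0
  step 1: slow=1, fast=2
  step 2: slow=2, fast=4
  step 3: slow=3, fast=6
  step 4: fast 6->7->None, no cycle

Cycle: no


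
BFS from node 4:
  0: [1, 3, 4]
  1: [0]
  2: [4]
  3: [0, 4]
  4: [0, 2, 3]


Visit 4, enqueue [0, 2, 3]
Visit 0, enqueue [1]
Visit 2, enqueue []
Visit 3, enqueue []
Visit 1, enqueue []

BFS order: [4, 0, 2, 3, 1]


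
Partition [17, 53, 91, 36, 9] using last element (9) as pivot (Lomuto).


Pivot: 9
Place pivot at 0: [9, 53, 91, 36, 17]

Partitioned: [9, 53, 91, 36, 17]


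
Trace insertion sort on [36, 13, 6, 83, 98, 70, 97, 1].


Initial: [36, 13, 6, 83, 98, 70, 97, 1]
Insert 13: [13, 36, 6, 83, 98, 70, 97, 1]
Insert 6: [6, 13, 36, 83, 98, 70, 97, 1]
Insert 83: [6, 13, 36, 83, 98, 70, 97, 1]
Insert 98: [6, 13, 36, 83, 98, 70, 97, 1]
Insert 70: [6, 13, 36, 70, 83, 98, 97, 1]
Insert 97: [6, 13, 36, 70, 83, 97, 98, 1]
Insert 1: [1, 6, 13, 36, 70, 83, 97, 98]

Sorted: [1, 6, 13, 36, 70, 83, 97, 98]


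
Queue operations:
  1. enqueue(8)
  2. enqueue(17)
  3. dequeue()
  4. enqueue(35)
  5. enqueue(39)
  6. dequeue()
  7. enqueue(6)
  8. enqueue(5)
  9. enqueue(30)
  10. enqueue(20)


enqueue(8) -> [8]
enqueue(17) -> [8, 17]
dequeue()->8, [17]
enqueue(35) -> [17, 35]
enqueue(39) -> [17, 35, 39]
dequeue()->17, [35, 39]
enqueue(6) -> [35, 39, 6]
enqueue(5) -> [35, 39, 6, 5]
enqueue(30) -> [35, 39, 6, 5, 30]
enqueue(20) -> [35, 39, 6, 5, 30, 20]

Final queue: [35, 39, 6, 5, 30, 20]


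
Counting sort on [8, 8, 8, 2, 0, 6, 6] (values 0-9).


Input: [8, 8, 8, 2, 0, 6, 6]
Counts: [1, 0, 1, 0, 0, 0, 2, 0, 3, 0]

Sorted: [0, 2, 6, 6, 8, 8, 8]


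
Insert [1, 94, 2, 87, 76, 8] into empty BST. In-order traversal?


Insert 1: root
Insert 94: R from 1
Insert 2: R from 1 -> L from 94
Insert 87: R from 1 -> L from 94 -> R from 2
Insert 76: R from 1 -> L from 94 -> R from 2 -> L from 87
Insert 8: R from 1 -> L from 94 -> R from 2 -> L from 87 -> L from 76

In-order: [1, 2, 8, 76, 87, 94]


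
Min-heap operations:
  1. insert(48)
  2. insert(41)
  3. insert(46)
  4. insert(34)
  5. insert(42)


insert(48) -> [48]
insert(41) -> [41, 48]
insert(46) -> [41, 48, 46]
insert(34) -> [34, 41, 46, 48]
insert(42) -> [34, 41, 46, 48, 42]

Final heap: [34, 41, 46, 48, 42]


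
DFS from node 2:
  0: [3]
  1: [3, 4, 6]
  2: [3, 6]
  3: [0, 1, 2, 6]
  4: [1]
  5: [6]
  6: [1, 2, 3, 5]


Visit 2, push [6, 3]
Visit 3, push [6, 1, 0]
Visit 0, push []
Visit 1, push [6, 4]
Visit 4, push []
Visit 6, push [5]
Visit 5, push []

DFS order: [2, 3, 0, 1, 4, 6, 5]


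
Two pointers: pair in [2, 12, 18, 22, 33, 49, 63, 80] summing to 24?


lo=0(2)+hi=7(80)=82
lo=0(2)+hi=6(63)=65
lo=0(2)+hi=5(49)=51
lo=0(2)+hi=4(33)=35
lo=0(2)+hi=3(22)=24

Yes: 2+22=24


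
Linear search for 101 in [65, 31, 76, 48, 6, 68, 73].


i=0: 65!=101
i=1: 31!=101
i=2: 76!=101
i=3: 48!=101
i=4: 6!=101
i=5: 68!=101
i=6: 73!=101

Not found, 7 comps


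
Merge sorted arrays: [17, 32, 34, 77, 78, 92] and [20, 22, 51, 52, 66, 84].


Take 17 from A
Take 20 from B
Take 22 from B
Take 32 from A
Take 34 from A
Take 51 from B
Take 52 from B
Take 66 from B
Take 77 from A
Take 78 from A
Take 84 from B

Merged: [17, 20, 22, 32, 34, 51, 52, 66, 77, 78, 84, 92]


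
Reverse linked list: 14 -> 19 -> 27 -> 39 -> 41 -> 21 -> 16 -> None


Step 1: curr=14, set curr.next=prev(None) | reversed so far: 14
Step 2: curr=19, set curr.next=prev(14) | reversed so far: 19 -> 14
Step 3: curr=27, set curr.next=prev(19) | reversed so far: 27 -> 19 -> 14
Step 4: curr=39, set curr.next=prev(27) | reversed so far: 39 -> 27 -> 19 -> 14
Step 5: curr=41, set curr.next=prev(39) | reversed so far: 41 -> 39 -> 27 -> 19 -> 14
Step 6: curr=21, set curr.next=prev(41) | reversed so far: 21 -> 41 -> 39 -> 27 -> 19 -> 14
Step 7: curr=16, set curr.next=prev(21) | reversed so far: 16 -> 21 -> 41 -> 39 -> 27 -> 19 -> 14

16 -> 21 -> 41 -> 39 -> 27 -> 19 -> 14 -> None


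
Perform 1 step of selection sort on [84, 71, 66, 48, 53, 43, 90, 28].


Initial: [84, 71, 66, 48, 53, 43, 90, 28]
Step 1: min=28 at 7
  Swap: [28, 71, 66, 48, 53, 43, 90, 84]

After 1 step: [28, 71, 66, 48, 53, 43, 90, 84]


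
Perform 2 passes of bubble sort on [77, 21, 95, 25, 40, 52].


Initial: [77, 21, 95, 25, 40, 52]
Pass 1: [21, 77, 25, 40, 52, 95] (4 swaps)
Pass 2: [21, 25, 40, 52, 77, 95] (3 swaps)

After 2 passes: [21, 25, 40, 52, 77, 95]


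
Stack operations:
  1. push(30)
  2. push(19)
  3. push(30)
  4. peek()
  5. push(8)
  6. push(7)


push(30) -> [30]
push(19) -> [30, 19]
push(30) -> [30, 19, 30]
peek()->30
push(8) -> [30, 19, 30, 8]
push(7) -> [30, 19, 30, 8, 7]

Final stack: [30, 19, 30, 8, 7]


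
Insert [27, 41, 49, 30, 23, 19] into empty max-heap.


Insert 27: [27]
Insert 41: [41, 27]
Insert 49: [49, 27, 41]
Insert 30: [49, 30, 41, 27]
Insert 23: [49, 30, 41, 27, 23]
Insert 19: [49, 30, 41, 27, 23, 19]

Final heap: [49, 30, 41, 27, 23, 19]


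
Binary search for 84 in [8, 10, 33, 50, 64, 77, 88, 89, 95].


Step 1: lo=0, hi=8, mid=4, val=64
Step 2: lo=5, hi=8, mid=6, val=88
Step 3: lo=5, hi=5, mid=5, val=77

Not found


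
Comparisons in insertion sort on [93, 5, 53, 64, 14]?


Algorithm: insertion sort
Input: [93, 5, 53, 64, 14]
Sorted: [5, 14, 53, 64, 93]

9


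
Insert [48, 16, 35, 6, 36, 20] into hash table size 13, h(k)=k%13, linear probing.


Insert 48: h=9 -> slot 9
Insert 16: h=3 -> slot 3
Insert 35: h=9, 1 probes -> slot 10
Insert 6: h=6 -> slot 6
Insert 36: h=10, 1 probes -> slot 11
Insert 20: h=7 -> slot 7

Table: [None, None, None, 16, None, None, 6, 20, None, 48, 35, 36, None]


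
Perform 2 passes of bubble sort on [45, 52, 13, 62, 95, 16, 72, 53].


Initial: [45, 52, 13, 62, 95, 16, 72, 53]
Pass 1: [45, 13, 52, 62, 16, 72, 53, 95] (4 swaps)
Pass 2: [13, 45, 52, 16, 62, 53, 72, 95] (3 swaps)

After 2 passes: [13, 45, 52, 16, 62, 53, 72, 95]


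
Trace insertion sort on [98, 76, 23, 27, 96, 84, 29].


Initial: [98, 76, 23, 27, 96, 84, 29]
Insert 76: [76, 98, 23, 27, 96, 84, 29]
Insert 23: [23, 76, 98, 27, 96, 84, 29]
Insert 27: [23, 27, 76, 98, 96, 84, 29]
Insert 96: [23, 27, 76, 96, 98, 84, 29]
Insert 84: [23, 27, 76, 84, 96, 98, 29]
Insert 29: [23, 27, 29, 76, 84, 96, 98]

Sorted: [23, 27, 29, 76, 84, 96, 98]


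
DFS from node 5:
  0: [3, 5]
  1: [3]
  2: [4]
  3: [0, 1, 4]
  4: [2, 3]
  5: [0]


Visit 5, push [0]
Visit 0, push [3]
Visit 3, push [4, 1]
Visit 1, push []
Visit 4, push [2]
Visit 2, push []

DFS order: [5, 0, 3, 1, 4, 2]


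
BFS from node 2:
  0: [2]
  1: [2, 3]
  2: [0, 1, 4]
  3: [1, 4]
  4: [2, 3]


Visit 2, enqueue [0, 1, 4]
Visit 0, enqueue []
Visit 1, enqueue [3]
Visit 4, enqueue []
Visit 3, enqueue []

BFS order: [2, 0, 1, 4, 3]


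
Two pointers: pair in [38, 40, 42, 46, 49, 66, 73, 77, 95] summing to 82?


lo=0(38)+hi=8(95)=133
lo=0(38)+hi=7(77)=115
lo=0(38)+hi=6(73)=111
lo=0(38)+hi=5(66)=104
lo=0(38)+hi=4(49)=87
lo=0(38)+hi=3(46)=84
lo=0(38)+hi=2(42)=80
lo=1(40)+hi=2(42)=82

Yes: 40+42=82


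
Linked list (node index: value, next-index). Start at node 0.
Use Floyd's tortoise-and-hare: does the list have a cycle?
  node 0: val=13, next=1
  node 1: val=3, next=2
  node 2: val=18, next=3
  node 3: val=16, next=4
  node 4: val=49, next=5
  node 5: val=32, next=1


Floyd's tortoise (slow, +1) and hare (fast, +2):
  init: slow=0, fast=0
  step 1: slow=1, fast=2
  step 2: slow=2, fast=4
  step 3: slow=3, fast=1
  step 4: slow=4, fast=3
  step 5: slow=5, fast=5
  slow == fast at node 5: cycle detected

Cycle: yes


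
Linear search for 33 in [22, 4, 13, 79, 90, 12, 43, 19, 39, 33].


i=0: 22!=33
i=1: 4!=33
i=2: 13!=33
i=3: 79!=33
i=4: 90!=33
i=5: 12!=33
i=6: 43!=33
i=7: 19!=33
i=8: 39!=33
i=9: 33==33 found!

Found at 9, 10 comps


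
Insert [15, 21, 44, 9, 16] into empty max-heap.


Insert 15: [15]
Insert 21: [21, 15]
Insert 44: [44, 15, 21]
Insert 9: [44, 15, 21, 9]
Insert 16: [44, 16, 21, 9, 15]

Final heap: [44, 16, 21, 9, 15]


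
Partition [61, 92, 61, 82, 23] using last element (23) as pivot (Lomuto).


Pivot: 23
Place pivot at 0: [23, 92, 61, 82, 61]

Partitioned: [23, 92, 61, 82, 61]


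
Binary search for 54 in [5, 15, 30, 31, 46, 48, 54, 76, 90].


Step 1: lo=0, hi=8, mid=4, val=46
Step 2: lo=5, hi=8, mid=6, val=54

Found at index 6


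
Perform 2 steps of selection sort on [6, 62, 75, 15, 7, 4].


Initial: [6, 62, 75, 15, 7, 4]
Step 1: min=4 at 5
  Swap: [4, 62, 75, 15, 7, 6]
Step 2: min=6 at 5
  Swap: [4, 6, 75, 15, 7, 62]

After 2 steps: [4, 6, 75, 15, 7, 62]


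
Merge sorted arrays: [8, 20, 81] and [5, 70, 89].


Take 5 from B
Take 8 from A
Take 20 from A
Take 70 from B
Take 81 from A

Merged: [5, 8, 20, 70, 81, 89]


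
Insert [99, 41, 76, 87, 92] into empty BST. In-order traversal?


Insert 99: root
Insert 41: L from 99
Insert 76: L from 99 -> R from 41
Insert 87: L from 99 -> R from 41 -> R from 76
Insert 92: L from 99 -> R from 41 -> R from 76 -> R from 87

In-order: [41, 76, 87, 92, 99]


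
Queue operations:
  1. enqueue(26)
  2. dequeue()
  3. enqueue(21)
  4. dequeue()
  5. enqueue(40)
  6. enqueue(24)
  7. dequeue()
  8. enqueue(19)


enqueue(26) -> [26]
dequeue()->26, []
enqueue(21) -> [21]
dequeue()->21, []
enqueue(40) -> [40]
enqueue(24) -> [40, 24]
dequeue()->40, [24]
enqueue(19) -> [24, 19]

Final queue: [24, 19]


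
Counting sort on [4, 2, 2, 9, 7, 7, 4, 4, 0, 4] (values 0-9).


Input: [4, 2, 2, 9, 7, 7, 4, 4, 0, 4]
Counts: [1, 0, 2, 0, 4, 0, 0, 2, 0, 1]

Sorted: [0, 2, 2, 4, 4, 4, 4, 7, 7, 9]


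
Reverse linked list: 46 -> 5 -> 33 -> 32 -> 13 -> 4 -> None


Step 1: curr=46, set curr.next=prev(None) | reversed so far: 46
Step 2: curr=5, set curr.next=prev(46) | reversed so far: 5 -> 46
Step 3: curr=33, set curr.next=prev(5) | reversed so far: 33 -> 5 -> 46
Step 4: curr=32, set curr.next=prev(33) | reversed so far: 32 -> 33 -> 5 -> 46
Step 5: curr=13, set curr.next=prev(32) | reversed so far: 13 -> 32 -> 33 -> 5 -> 46
Step 6: curr=4, set curr.next=prev(13) | reversed so far: 4 -> 13 -> 32 -> 33 -> 5 -> 46

4 -> 13 -> 32 -> 33 -> 5 -> 46 -> None


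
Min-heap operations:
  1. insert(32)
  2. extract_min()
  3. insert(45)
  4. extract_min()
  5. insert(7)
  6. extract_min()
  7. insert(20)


insert(32) -> [32]
extract_min()->32, []
insert(45) -> [45]
extract_min()->45, []
insert(7) -> [7]
extract_min()->7, []
insert(20) -> [20]

Final heap: [20]


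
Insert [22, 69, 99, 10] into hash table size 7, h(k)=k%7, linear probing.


Insert 22: h=1 -> slot 1
Insert 69: h=6 -> slot 6
Insert 99: h=1, 1 probes -> slot 2
Insert 10: h=3 -> slot 3

Table: [None, 22, 99, 10, None, None, 69]


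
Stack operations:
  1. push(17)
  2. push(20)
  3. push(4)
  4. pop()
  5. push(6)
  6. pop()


push(17) -> [17]
push(20) -> [17, 20]
push(4) -> [17, 20, 4]
pop()->4, [17, 20]
push(6) -> [17, 20, 6]
pop()->6, [17, 20]

Final stack: [17, 20]


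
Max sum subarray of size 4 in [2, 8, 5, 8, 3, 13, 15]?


[0:4]: 23
[1:5]: 24
[2:6]: 29
[3:7]: 39

Max: 39 at [3:7]


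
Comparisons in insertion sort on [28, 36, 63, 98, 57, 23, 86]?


Algorithm: insertion sort
Input: [28, 36, 63, 98, 57, 23, 86]
Sorted: [23, 28, 36, 57, 63, 86, 98]

13


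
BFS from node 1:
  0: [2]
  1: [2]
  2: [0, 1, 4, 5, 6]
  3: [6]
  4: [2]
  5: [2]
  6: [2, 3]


Visit 1, enqueue [2]
Visit 2, enqueue [0, 4, 5, 6]
Visit 0, enqueue []
Visit 4, enqueue []
Visit 5, enqueue []
Visit 6, enqueue [3]
Visit 3, enqueue []

BFS order: [1, 2, 0, 4, 5, 6, 3]


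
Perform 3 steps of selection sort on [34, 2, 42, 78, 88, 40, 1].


Initial: [34, 2, 42, 78, 88, 40, 1]
Step 1: min=1 at 6
  Swap: [1, 2, 42, 78, 88, 40, 34]
Step 2: min=2 at 1
  Swap: [1, 2, 42, 78, 88, 40, 34]
Step 3: min=34 at 6
  Swap: [1, 2, 34, 78, 88, 40, 42]

After 3 steps: [1, 2, 34, 78, 88, 40, 42]


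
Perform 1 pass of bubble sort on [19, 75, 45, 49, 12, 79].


Initial: [19, 75, 45, 49, 12, 79]
Pass 1: [19, 45, 49, 12, 75, 79] (3 swaps)

After 1 pass: [19, 45, 49, 12, 75, 79]


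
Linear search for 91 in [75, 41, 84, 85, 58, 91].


i=0: 75!=91
i=1: 41!=91
i=2: 84!=91
i=3: 85!=91
i=4: 58!=91
i=5: 91==91 found!

Found at 5, 6 comps


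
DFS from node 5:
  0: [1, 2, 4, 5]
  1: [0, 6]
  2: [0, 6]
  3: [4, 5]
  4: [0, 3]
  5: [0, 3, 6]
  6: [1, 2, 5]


Visit 5, push [6, 3, 0]
Visit 0, push [4, 2, 1]
Visit 1, push [6]
Visit 6, push [2]
Visit 2, push []
Visit 4, push [3]
Visit 3, push []

DFS order: [5, 0, 1, 6, 2, 4, 3]


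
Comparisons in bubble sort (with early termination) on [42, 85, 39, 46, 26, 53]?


Algorithm: bubble sort (with early termination)
Input: [42, 85, 39, 46, 26, 53]
Sorted: [26, 39, 42, 46, 53, 85]

15


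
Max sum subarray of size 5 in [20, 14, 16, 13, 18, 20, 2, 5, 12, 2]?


[0:5]: 81
[1:6]: 81
[2:7]: 69
[3:8]: 58
[4:9]: 57
[5:10]: 41

Max: 81 at [0:5]


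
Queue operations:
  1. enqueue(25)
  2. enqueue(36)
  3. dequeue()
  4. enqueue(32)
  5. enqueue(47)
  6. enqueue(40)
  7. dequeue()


enqueue(25) -> [25]
enqueue(36) -> [25, 36]
dequeue()->25, [36]
enqueue(32) -> [36, 32]
enqueue(47) -> [36, 32, 47]
enqueue(40) -> [36, 32, 47, 40]
dequeue()->36, [32, 47, 40]

Final queue: [32, 47, 40]


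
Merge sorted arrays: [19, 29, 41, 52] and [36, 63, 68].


Take 19 from A
Take 29 from A
Take 36 from B
Take 41 from A
Take 52 from A

Merged: [19, 29, 36, 41, 52, 63, 68]


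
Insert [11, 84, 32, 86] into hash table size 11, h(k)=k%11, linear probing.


Insert 11: h=0 -> slot 0
Insert 84: h=7 -> slot 7
Insert 32: h=10 -> slot 10
Insert 86: h=9 -> slot 9

Table: [11, None, None, None, None, None, None, 84, None, 86, 32]


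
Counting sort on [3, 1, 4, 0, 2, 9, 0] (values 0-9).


Input: [3, 1, 4, 0, 2, 9, 0]
Counts: [2, 1, 1, 1, 1, 0, 0, 0, 0, 1]

Sorted: [0, 0, 1, 2, 3, 4, 9]


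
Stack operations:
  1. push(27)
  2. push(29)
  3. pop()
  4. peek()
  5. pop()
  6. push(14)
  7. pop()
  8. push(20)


push(27) -> [27]
push(29) -> [27, 29]
pop()->29, [27]
peek()->27
pop()->27, []
push(14) -> [14]
pop()->14, []
push(20) -> [20]

Final stack: [20]


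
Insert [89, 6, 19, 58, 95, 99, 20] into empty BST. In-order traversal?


Insert 89: root
Insert 6: L from 89
Insert 19: L from 89 -> R from 6
Insert 58: L from 89 -> R from 6 -> R from 19
Insert 95: R from 89
Insert 99: R from 89 -> R from 95
Insert 20: L from 89 -> R from 6 -> R from 19 -> L from 58

In-order: [6, 19, 20, 58, 89, 95, 99]


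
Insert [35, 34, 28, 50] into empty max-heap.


Insert 35: [35]
Insert 34: [35, 34]
Insert 28: [35, 34, 28]
Insert 50: [50, 35, 28, 34]

Final heap: [50, 35, 28, 34]


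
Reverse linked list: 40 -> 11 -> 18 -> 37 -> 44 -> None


Step 1: curr=40, set curr.next=prev(None) | reversed so far: 40
Step 2: curr=11, set curr.next=prev(40) | reversed so far: 11 -> 40
Step 3: curr=18, set curr.next=prev(11) | reversed so far: 18 -> 11 -> 40
Step 4: curr=37, set curr.next=prev(18) | reversed so far: 37 -> 18 -> 11 -> 40
Step 5: curr=44, set curr.next=prev(37) | reversed so far: 44 -> 37 -> 18 -> 11 -> 40

44 -> 37 -> 18 -> 11 -> 40 -> None


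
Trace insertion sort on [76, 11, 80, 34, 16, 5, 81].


Initial: [76, 11, 80, 34, 16, 5, 81]
Insert 11: [11, 76, 80, 34, 16, 5, 81]
Insert 80: [11, 76, 80, 34, 16, 5, 81]
Insert 34: [11, 34, 76, 80, 16, 5, 81]
Insert 16: [11, 16, 34, 76, 80, 5, 81]
Insert 5: [5, 11, 16, 34, 76, 80, 81]
Insert 81: [5, 11, 16, 34, 76, 80, 81]

Sorted: [5, 11, 16, 34, 76, 80, 81]


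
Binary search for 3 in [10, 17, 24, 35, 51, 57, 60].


Step 1: lo=0, hi=6, mid=3, val=35
Step 2: lo=0, hi=2, mid=1, val=17
Step 3: lo=0, hi=0, mid=0, val=10

Not found


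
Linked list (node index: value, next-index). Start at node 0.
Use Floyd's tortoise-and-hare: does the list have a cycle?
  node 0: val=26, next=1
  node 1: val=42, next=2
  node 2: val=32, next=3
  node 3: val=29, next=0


Floyd's tortoise (slow, +1) and hare (fast, +2):
  init: slow=0, fast=0
  step 1: slow=1, fast=2
  step 2: slow=2, fast=0
  step 3: slow=3, fast=2
  step 4: slow=0, fast=0
  slow == fast at node 0: cycle detected

Cycle: yes


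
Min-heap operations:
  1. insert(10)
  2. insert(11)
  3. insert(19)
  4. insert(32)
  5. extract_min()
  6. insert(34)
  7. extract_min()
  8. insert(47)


insert(10) -> [10]
insert(11) -> [10, 11]
insert(19) -> [10, 11, 19]
insert(32) -> [10, 11, 19, 32]
extract_min()->10, [11, 32, 19]
insert(34) -> [11, 32, 19, 34]
extract_min()->11, [19, 32, 34]
insert(47) -> [19, 32, 34, 47]

Final heap: [19, 32, 34, 47]


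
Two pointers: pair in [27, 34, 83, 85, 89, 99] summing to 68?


lo=0(27)+hi=5(99)=126
lo=0(27)+hi=4(89)=116
lo=0(27)+hi=3(85)=112
lo=0(27)+hi=2(83)=110
lo=0(27)+hi=1(34)=61

No pair found


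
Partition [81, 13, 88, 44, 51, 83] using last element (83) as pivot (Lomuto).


Pivot: 83
  81 <= 83: advance i (no swap)
  13 <= 83: advance i (no swap)
  44 <= 83: swap -> [81, 13, 44, 88, 51, 83]
  51 <= 83: swap -> [81, 13, 44, 51, 88, 83]
Place pivot at 4: [81, 13, 44, 51, 83, 88]

Partitioned: [81, 13, 44, 51, 83, 88]


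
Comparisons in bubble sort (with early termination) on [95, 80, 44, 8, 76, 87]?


Algorithm: bubble sort (with early termination)
Input: [95, 80, 44, 8, 76, 87]
Sorted: [8, 44, 76, 80, 87, 95]

14


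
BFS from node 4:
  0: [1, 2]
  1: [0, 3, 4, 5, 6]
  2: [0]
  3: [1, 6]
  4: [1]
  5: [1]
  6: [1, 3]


Visit 4, enqueue [1]
Visit 1, enqueue [0, 3, 5, 6]
Visit 0, enqueue [2]
Visit 3, enqueue []
Visit 5, enqueue []
Visit 6, enqueue []
Visit 2, enqueue []

BFS order: [4, 1, 0, 3, 5, 6, 2]


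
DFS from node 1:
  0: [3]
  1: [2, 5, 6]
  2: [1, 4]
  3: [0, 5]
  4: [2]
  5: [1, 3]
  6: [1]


Visit 1, push [6, 5, 2]
Visit 2, push [4]
Visit 4, push []
Visit 5, push [3]
Visit 3, push [0]
Visit 0, push []
Visit 6, push []

DFS order: [1, 2, 4, 5, 3, 0, 6]


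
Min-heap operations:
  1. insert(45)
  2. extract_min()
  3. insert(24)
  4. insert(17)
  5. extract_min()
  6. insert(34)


insert(45) -> [45]
extract_min()->45, []
insert(24) -> [24]
insert(17) -> [17, 24]
extract_min()->17, [24]
insert(34) -> [24, 34]

Final heap: [24, 34]


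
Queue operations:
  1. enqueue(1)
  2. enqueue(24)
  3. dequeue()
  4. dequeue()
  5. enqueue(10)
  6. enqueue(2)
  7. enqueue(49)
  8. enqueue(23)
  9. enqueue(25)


enqueue(1) -> [1]
enqueue(24) -> [1, 24]
dequeue()->1, [24]
dequeue()->24, []
enqueue(10) -> [10]
enqueue(2) -> [10, 2]
enqueue(49) -> [10, 2, 49]
enqueue(23) -> [10, 2, 49, 23]
enqueue(25) -> [10, 2, 49, 23, 25]

Final queue: [10, 2, 49, 23, 25]


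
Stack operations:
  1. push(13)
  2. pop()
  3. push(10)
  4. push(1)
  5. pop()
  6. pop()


push(13) -> [13]
pop()->13, []
push(10) -> [10]
push(1) -> [10, 1]
pop()->1, [10]
pop()->10, []

Final stack: []


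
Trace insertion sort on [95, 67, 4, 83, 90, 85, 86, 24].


Initial: [95, 67, 4, 83, 90, 85, 86, 24]
Insert 67: [67, 95, 4, 83, 90, 85, 86, 24]
Insert 4: [4, 67, 95, 83, 90, 85, 86, 24]
Insert 83: [4, 67, 83, 95, 90, 85, 86, 24]
Insert 90: [4, 67, 83, 90, 95, 85, 86, 24]
Insert 85: [4, 67, 83, 85, 90, 95, 86, 24]
Insert 86: [4, 67, 83, 85, 86, 90, 95, 24]
Insert 24: [4, 24, 67, 83, 85, 86, 90, 95]

Sorted: [4, 24, 67, 83, 85, 86, 90, 95]


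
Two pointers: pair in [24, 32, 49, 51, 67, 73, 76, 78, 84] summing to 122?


lo=0(24)+hi=8(84)=108
lo=1(32)+hi=8(84)=116
lo=2(49)+hi=8(84)=133
lo=2(49)+hi=7(78)=127
lo=2(49)+hi=6(76)=125
lo=2(49)+hi=5(73)=122

Yes: 49+73=122


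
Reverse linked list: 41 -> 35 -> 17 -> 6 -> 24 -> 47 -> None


Step 1: curr=41, set curr.next=prev(None) | reversed so far: 41
Step 2: curr=35, set curr.next=prev(41) | reversed so far: 35 -> 41
Step 3: curr=17, set curr.next=prev(35) | reversed so far: 17 -> 35 -> 41
Step 4: curr=6, set curr.next=prev(17) | reversed so far: 6 -> 17 -> 35 -> 41
Step 5: curr=24, set curr.next=prev(6) | reversed so far: 24 -> 6 -> 17 -> 35 -> 41
Step 6: curr=47, set curr.next=prev(24) | reversed so far: 47 -> 24 -> 6 -> 17 -> 35 -> 41

47 -> 24 -> 6 -> 17 -> 35 -> 41 -> None


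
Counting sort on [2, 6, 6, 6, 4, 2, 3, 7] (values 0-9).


Input: [2, 6, 6, 6, 4, 2, 3, 7]
Counts: [0, 0, 2, 1, 1, 0, 3, 1, 0, 0]

Sorted: [2, 2, 3, 4, 6, 6, 6, 7]


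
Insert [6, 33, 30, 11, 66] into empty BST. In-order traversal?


Insert 6: root
Insert 33: R from 6
Insert 30: R from 6 -> L from 33
Insert 11: R from 6 -> L from 33 -> L from 30
Insert 66: R from 6 -> R from 33

In-order: [6, 11, 30, 33, 66]


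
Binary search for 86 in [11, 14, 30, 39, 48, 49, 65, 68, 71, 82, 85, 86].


Step 1: lo=0, hi=11, mid=5, val=49
Step 2: lo=6, hi=11, mid=8, val=71
Step 3: lo=9, hi=11, mid=10, val=85
Step 4: lo=11, hi=11, mid=11, val=86

Found at index 11


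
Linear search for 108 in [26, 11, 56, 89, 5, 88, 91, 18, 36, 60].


i=0: 26!=108
i=1: 11!=108
i=2: 56!=108
i=3: 89!=108
i=4: 5!=108
i=5: 88!=108
i=6: 91!=108
i=7: 18!=108
i=8: 36!=108
i=9: 60!=108

Not found, 10 comps


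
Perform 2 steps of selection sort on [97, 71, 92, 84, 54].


Initial: [97, 71, 92, 84, 54]
Step 1: min=54 at 4
  Swap: [54, 71, 92, 84, 97]
Step 2: min=71 at 1
  Swap: [54, 71, 92, 84, 97]

After 2 steps: [54, 71, 92, 84, 97]


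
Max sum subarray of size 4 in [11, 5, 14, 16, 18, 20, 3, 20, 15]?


[0:4]: 46
[1:5]: 53
[2:6]: 68
[3:7]: 57
[4:8]: 61
[5:9]: 58

Max: 68 at [2:6]


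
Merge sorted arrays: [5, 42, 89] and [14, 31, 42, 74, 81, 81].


Take 5 from A
Take 14 from B
Take 31 from B
Take 42 from A
Take 42 from B
Take 74 from B
Take 81 from B
Take 81 from B

Merged: [5, 14, 31, 42, 42, 74, 81, 81, 89]


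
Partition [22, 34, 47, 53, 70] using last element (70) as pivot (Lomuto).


Pivot: 70
  22 <= 70: advance i (no swap)
  34 <= 70: advance i (no swap)
  47 <= 70: advance i (no swap)
  53 <= 70: advance i (no swap)
Place pivot at 4: [22, 34, 47, 53, 70]

Partitioned: [22, 34, 47, 53, 70]


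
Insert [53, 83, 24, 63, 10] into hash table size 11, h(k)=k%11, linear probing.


Insert 53: h=9 -> slot 9
Insert 83: h=6 -> slot 6
Insert 24: h=2 -> slot 2
Insert 63: h=8 -> slot 8
Insert 10: h=10 -> slot 10

Table: [None, None, 24, None, None, None, 83, None, 63, 53, 10]


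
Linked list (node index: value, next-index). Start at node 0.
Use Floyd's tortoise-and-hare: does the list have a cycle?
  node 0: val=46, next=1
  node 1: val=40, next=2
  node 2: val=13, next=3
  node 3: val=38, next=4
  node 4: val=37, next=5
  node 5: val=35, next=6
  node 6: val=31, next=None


Floyd's tortoise (slow, +1) and hare (fast, +2):
  init: slow=0, fast=0
  step 1: slow=1, fast=2
  step 2: slow=2, fast=4
  step 3: slow=3, fast=6
  step 4: fast -> None, no cycle

Cycle: no


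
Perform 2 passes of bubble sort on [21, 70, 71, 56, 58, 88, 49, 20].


Initial: [21, 70, 71, 56, 58, 88, 49, 20]
Pass 1: [21, 70, 56, 58, 71, 49, 20, 88] (4 swaps)
Pass 2: [21, 56, 58, 70, 49, 20, 71, 88] (4 swaps)

After 2 passes: [21, 56, 58, 70, 49, 20, 71, 88]


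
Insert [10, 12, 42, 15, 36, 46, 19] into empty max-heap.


Insert 10: [10]
Insert 12: [12, 10]
Insert 42: [42, 10, 12]
Insert 15: [42, 15, 12, 10]
Insert 36: [42, 36, 12, 10, 15]
Insert 46: [46, 36, 42, 10, 15, 12]
Insert 19: [46, 36, 42, 10, 15, 12, 19]

Final heap: [46, 36, 42, 10, 15, 12, 19]


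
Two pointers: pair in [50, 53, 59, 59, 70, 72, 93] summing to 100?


lo=0(50)+hi=6(93)=143
lo=0(50)+hi=5(72)=122
lo=0(50)+hi=4(70)=120
lo=0(50)+hi=3(59)=109
lo=0(50)+hi=2(59)=109
lo=0(50)+hi=1(53)=103

No pair found


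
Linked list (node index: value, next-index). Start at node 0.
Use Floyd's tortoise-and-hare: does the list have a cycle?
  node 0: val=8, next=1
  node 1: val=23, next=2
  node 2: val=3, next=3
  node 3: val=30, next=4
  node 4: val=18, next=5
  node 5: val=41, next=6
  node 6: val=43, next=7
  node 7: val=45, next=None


Floyd's tortoise (slow, +1) and hare (fast, +2):
  init: slow=0, fast=0
  step 1: slow=1, fast=2
  step 2: slow=2, fast=4
  step 3: slow=3, fast=6
  step 4: fast 6->7->None, no cycle

Cycle: no


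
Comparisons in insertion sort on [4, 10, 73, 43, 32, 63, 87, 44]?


Algorithm: insertion sort
Input: [4, 10, 73, 43, 32, 63, 87, 44]
Sorted: [4, 10, 32, 43, 44, 63, 73, 87]

14


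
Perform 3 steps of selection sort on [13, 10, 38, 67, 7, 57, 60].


Initial: [13, 10, 38, 67, 7, 57, 60]
Step 1: min=7 at 4
  Swap: [7, 10, 38, 67, 13, 57, 60]
Step 2: min=10 at 1
  Swap: [7, 10, 38, 67, 13, 57, 60]
Step 3: min=13 at 4
  Swap: [7, 10, 13, 67, 38, 57, 60]

After 3 steps: [7, 10, 13, 67, 38, 57, 60]


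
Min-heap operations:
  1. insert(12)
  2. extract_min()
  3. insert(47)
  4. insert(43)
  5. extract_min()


insert(12) -> [12]
extract_min()->12, []
insert(47) -> [47]
insert(43) -> [43, 47]
extract_min()->43, [47]

Final heap: [47]


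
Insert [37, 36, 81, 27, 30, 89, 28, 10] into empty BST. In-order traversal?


Insert 37: root
Insert 36: L from 37
Insert 81: R from 37
Insert 27: L from 37 -> L from 36
Insert 30: L from 37 -> L from 36 -> R from 27
Insert 89: R from 37 -> R from 81
Insert 28: L from 37 -> L from 36 -> R from 27 -> L from 30
Insert 10: L from 37 -> L from 36 -> L from 27

In-order: [10, 27, 28, 30, 36, 37, 81, 89]


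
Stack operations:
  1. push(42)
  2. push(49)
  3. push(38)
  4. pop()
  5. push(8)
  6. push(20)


push(42) -> [42]
push(49) -> [42, 49]
push(38) -> [42, 49, 38]
pop()->38, [42, 49]
push(8) -> [42, 49, 8]
push(20) -> [42, 49, 8, 20]

Final stack: [42, 49, 8, 20]
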